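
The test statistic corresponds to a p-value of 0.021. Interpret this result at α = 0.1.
Since p = 0.021 < α = 0.1, reject H₀.
There is sufficient evidence to reject the null hypothesis; the result is statistically significant at the 0.1 level.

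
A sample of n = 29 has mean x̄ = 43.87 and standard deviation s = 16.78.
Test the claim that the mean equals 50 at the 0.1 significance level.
One-sample t-test:
H₀: μ = 50
H₁: μ ≠ 50
df = n - 1 = 28
t = (x̄ - μ₀) / (s/√n) = (43.87 - 50) / (16.78/√29) = -1.967
p-value = 0.0591

Since p-value < α = 0.1, we reject H₀.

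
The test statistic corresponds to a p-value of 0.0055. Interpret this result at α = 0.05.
Since p = 0.0055 < α = 0.05, reject H₀.
There is sufficient evidence to reject the null hypothesis; the result is statistically significant at the 0.05 level.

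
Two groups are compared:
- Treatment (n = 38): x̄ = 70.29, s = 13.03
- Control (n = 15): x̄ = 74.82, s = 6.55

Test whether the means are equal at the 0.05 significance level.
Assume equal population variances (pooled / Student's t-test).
Student's two-sample t-test (equal variances):
H₀: μ₁ = μ₂
H₁: μ₁ ≠ μ₂
df = n₁ + n₂ - 2 = 51
Pooled variance s_p² = [(n₁-1)s₁² + (n₂-1)s₂²] / (n₁ + n₂ - 2) = [(37)(13.03²) + (14)(6.55²)] / 51 = 134.9515
SE = √(s_p²(1/n₁ + 1/n₂)) = √(134.9515 × (1/38 + 1/15)) = 3.5423
t = (x̄₁ - x̄₂) / SE = (70.29 - 74.82) / 3.5423 = -4.53 / 3.5423 = -1.279
p-value = 0.2067

Since p-value > α = 0.05, we fail to reject H₀.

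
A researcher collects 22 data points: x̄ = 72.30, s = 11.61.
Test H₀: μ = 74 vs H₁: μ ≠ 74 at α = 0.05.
One-sample t-test:
H₀: μ = 74
H₁: μ ≠ 74
df = n - 1 = 21
t = (x̄ - μ₀) / (s/√n) = (72.30 - 74) / (11.61/√22) = -0.687
p-value = 0.4997

Since p-value > α = 0.05, we fail to reject H₀.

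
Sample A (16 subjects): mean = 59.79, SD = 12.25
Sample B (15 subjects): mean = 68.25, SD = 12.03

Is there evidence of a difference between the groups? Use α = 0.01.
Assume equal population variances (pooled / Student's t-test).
Student's two-sample t-test (equal variances):
H₀: μ₁ = μ₂
H₁: μ₁ ≠ μ₂
df = n₁ + n₂ - 2 = 29
Pooled variance s_p² = [(n₁-1)s₁² + (n₂-1)s₂²] / (n₁ + n₂ - 2) = [(15)(12.25²) + (14)(12.03²)] / 29 = 147.4838
SE = √(s_p²(1/n₁ + 1/n₂)) = √(147.4838 × (1/16 + 1/15)) = 4.3646
t = (x̄₁ - x̄₂) / SE = (59.79 - 68.25) / 4.3646 = -8.46 / 4.3646 = -1.938
p-value = 0.0624

Since p-value > α = 0.01, we fail to reject H₀.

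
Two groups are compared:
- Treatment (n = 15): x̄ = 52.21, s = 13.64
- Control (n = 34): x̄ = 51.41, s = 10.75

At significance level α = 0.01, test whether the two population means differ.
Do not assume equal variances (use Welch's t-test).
Welch's two-sample t-test:
H₀: μ₁ = μ₂
H₁: μ₁ ≠ μ₂
s₁²/n₁ = 13.64²/15 = 12.4033,  s₂²/n₂ = 10.75²/34 = 3.3989
SE = √(s₁²/n₁ + s₂²/n₂) = √(12.4033 + 3.3989) = 3.9752
df (Welch-Satterthwaite) = (s₁²/n₁ + s₂²/n₂)² / [(s₁²/n₁)²/(n₁-1) + (s₂²/n₂)²/(n₂-1)] ≈ 22.02
t = (x̄₁ - x̄₂) / SE = (52.21 - 51.41) / 3.9752 = 0.80 / 3.9752 = 0.201
p-value = 0.8424

Since p-value > α = 0.01, we fail to reject H₀.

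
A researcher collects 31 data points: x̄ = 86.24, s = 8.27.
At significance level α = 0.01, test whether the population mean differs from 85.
One-sample t-test:
H₀: μ = 85
H₁: μ ≠ 85
df = n - 1 = 30
t = (x̄ - μ₀) / (s/√n) = (86.24 - 85) / (8.27/√31) = 0.835
p-value = 0.4104

Since p-value > α = 0.01, we fail to reject H₀.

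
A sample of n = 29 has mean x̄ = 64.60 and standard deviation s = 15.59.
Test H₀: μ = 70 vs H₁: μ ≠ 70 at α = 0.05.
One-sample t-test:
H₀: μ = 70
H₁: μ ≠ 70
df = n - 1 = 28
t = (x̄ - μ₀) / (s/√n) = (64.60 - 70) / (15.59/√29) = -1.865
p-value = 0.0727

Since p-value > α = 0.05, we fail to reject H₀.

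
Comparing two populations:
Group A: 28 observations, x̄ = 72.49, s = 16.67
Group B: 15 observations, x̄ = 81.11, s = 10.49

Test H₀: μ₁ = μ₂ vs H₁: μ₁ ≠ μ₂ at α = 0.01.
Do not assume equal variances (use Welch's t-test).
Welch's two-sample t-test:
H₀: μ₁ = μ₂
H₁: μ₁ ≠ μ₂
s₁²/n₁ = 16.67²/28 = 9.9246,  s₂²/n₂ = 10.49²/15 = 7.3360
SE = √(s₁²/n₁ + s₂²/n₂) = √(9.9246 + 7.3360) = 4.1546
df (Welch-Satterthwaite) = (s₁²/n₁ + s₂²/n₂)² / [(s₁²/n₁)²/(n₁-1) + (s₂²/n₂)²/(n₂-1)] ≈ 39.77
t = (x̄₁ - x̄₂) / SE = (72.49 - 81.11) / 4.1546 = -8.62 / 4.1546 = -2.075
p-value = 0.0445

Since p-value > α = 0.01, we fail to reject H₀.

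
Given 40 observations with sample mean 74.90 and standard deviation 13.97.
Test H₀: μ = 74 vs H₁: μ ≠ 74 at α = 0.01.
One-sample t-test:
H₀: μ = 74
H₁: μ ≠ 74
df = n - 1 = 39
t = (x̄ - μ₀) / (s/√n) = (74.90 - 74) / (13.97/√40) = 0.407
p-value = 0.6859

Since p-value > α = 0.01, we fail to reject H₀.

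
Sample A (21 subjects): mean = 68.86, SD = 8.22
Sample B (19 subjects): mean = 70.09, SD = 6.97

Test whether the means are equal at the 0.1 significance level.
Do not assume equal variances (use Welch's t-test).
Welch's two-sample t-test:
H₀: μ₁ = μ₂
H₁: μ₁ ≠ μ₂
s₁²/n₁ = 8.22²/21 = 3.2175,  s₂²/n₂ = 6.97²/19 = 2.5569
SE = √(s₁²/n₁ + s₂²/n₂) = √(3.2175 + 2.5569) = 2.4030
df (Welch-Satterthwaite) = (s₁²/n₁ + s₂²/n₂)² / [(s₁²/n₁)²/(n₁-1) + (s₂²/n₂)²/(n₂-1)] ≈ 37.86
t = (x̄₁ - x̄₂) / SE = (68.86 - 70.09) / 2.4030 = -1.23 / 2.4030 = -0.512
p-value = 0.6117

Since p-value > α = 0.1, we fail to reject H₀.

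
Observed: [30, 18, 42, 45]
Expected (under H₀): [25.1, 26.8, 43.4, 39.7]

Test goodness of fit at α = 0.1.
Chi-square goodness of fit test:
H₀: observed counts match expected distribution
H₁: observed counts differ from expected distribution
df = k - 1 = 3
χ² = Σ(O - E)²/E
   = (30 - 25.1)²/25.1 + (18 - 26.8)²/26.8 + (42 - 43.4)²/43.4 + (45 - 39.7)²/39.7
   = 0.957 + 2.890 + 0.045 + 0.708
   = 4.60
p-value = 0.2036

Since p-value > α = 0.1, we fail to reject H₀.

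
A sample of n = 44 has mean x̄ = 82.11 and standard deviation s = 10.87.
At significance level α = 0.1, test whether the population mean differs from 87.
One-sample t-test:
H₀: μ = 87
H₁: μ ≠ 87
df = n - 1 = 43
t = (x̄ - μ₀) / (s/√n) = (82.11 - 87) / (10.87/√44) = -2.984
p-value = 0.0047

Since p-value < α = 0.1, we reject H₀.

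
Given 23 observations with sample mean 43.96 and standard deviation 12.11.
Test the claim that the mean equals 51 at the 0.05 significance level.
One-sample t-test:
H₀: μ = 51
H₁: μ ≠ 51
df = n - 1 = 22
t = (x̄ - μ₀) / (s/√n) = (43.96 - 51) / (12.11/√23) = -2.788
p-value = 0.0107

Since p-value < α = 0.05, we reject H₀.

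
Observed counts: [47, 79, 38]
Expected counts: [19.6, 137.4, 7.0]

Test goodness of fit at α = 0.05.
Chi-square goodness of fit test:
H₀: observed counts match expected distribution
H₁: observed counts differ from expected distribution
df = k - 1 = 2
χ² = Σ(O - E)²/E
   = (47 - 19.6)²/19.6 + (79 - 137.4)²/137.4 + (38 - 7.0)²/7.0
   = 38.304 + 24.822 + 137.286
   = 200.41
p-value < 0.0001

Since p-value < α = 0.05, we reject H₀.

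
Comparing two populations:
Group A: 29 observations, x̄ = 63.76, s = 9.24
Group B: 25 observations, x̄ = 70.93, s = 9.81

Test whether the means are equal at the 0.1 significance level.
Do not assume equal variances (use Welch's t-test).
Welch's two-sample t-test:
H₀: μ₁ = μ₂
H₁: μ₁ ≠ μ₂
s₁²/n₁ = 9.24²/29 = 2.9441,  s₂²/n₂ = 9.81²/25 = 3.8494
SE = √(s₁²/n₁ + s₂²/n₂) = √(2.9441 + 3.8494) = 2.6064
df (Welch-Satterthwaite) = (s₁²/n₁ + s₂²/n₂)² / [(s₁²/n₁)²/(n₁-1) + (s₂²/n₂)²/(n₂-1)] ≈ 49.79
t = (x̄₁ - x̄₂) / SE = (63.76 - 70.93) / 2.6064 = -7.17 / 2.6064 = -2.751
p-value = 0.0083

Since p-value < α = 0.1, we reject H₀.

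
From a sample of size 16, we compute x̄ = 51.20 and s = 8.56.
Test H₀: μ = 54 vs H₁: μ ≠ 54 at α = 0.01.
One-sample t-test:
H₀: μ = 54
H₁: μ ≠ 54
df = n - 1 = 15
t = (x̄ - μ₀) / (s/√n) = (51.20 - 54) / (8.56/√16) = -1.308
p-value = 0.2104

Since p-value > α = 0.01, we fail to reject H₀.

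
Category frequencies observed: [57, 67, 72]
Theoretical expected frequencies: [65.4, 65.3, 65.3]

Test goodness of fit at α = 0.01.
Chi-square goodness of fit test:
H₀: observed counts match expected distribution
H₁: observed counts differ from expected distribution
df = k - 1 = 2
χ² = Σ(O - E)²/E
   = (57 - 65.4)²/65.4 + (67 - 65.3)²/65.3 + (72 - 65.3)²/65.3
   = 1.079 + 0.044 + 0.687
   = 1.81
p-value = 0.4044

Since p-value > α = 0.01, we fail to reject H₀.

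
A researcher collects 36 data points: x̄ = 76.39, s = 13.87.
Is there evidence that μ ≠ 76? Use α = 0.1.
One-sample t-test:
H₀: μ = 76
H₁: μ ≠ 76
df = n - 1 = 35
t = (x̄ - μ₀) / (s/√n) = (76.39 - 76) / (13.87/√36) = 0.169
p-value = 0.8670

Since p-value > α = 0.1, we fail to reject H₀.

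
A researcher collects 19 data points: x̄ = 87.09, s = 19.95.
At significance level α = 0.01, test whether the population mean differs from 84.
One-sample t-test:
H₀: μ = 84
H₁: μ ≠ 84
df = n - 1 = 18
t = (x̄ - μ₀) / (s/√n) = (87.09 - 84) / (19.95/√19) = 0.675
p-value = 0.5082

Since p-value > α = 0.01, we fail to reject H₀.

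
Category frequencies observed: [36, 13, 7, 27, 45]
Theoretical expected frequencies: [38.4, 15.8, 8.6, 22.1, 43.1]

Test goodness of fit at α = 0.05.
Chi-square goodness of fit test:
H₀: observed counts match expected distribution
H₁: observed counts differ from expected distribution
df = k - 1 = 4
χ² = Σ(O - E)²/E
   = (36 - 38.4)²/38.4 + (13 - 15.8)²/15.8 + (7 - 8.6)²/8.6 + (27 - 22.1)²/22.1 + (45 - 43.1)²/43.1
   = 0.150 + 0.496 + 0.298 + 1.086 + 0.084
   = 2.11
p-value = 0.7148

Since p-value > α = 0.05, we fail to reject H₀.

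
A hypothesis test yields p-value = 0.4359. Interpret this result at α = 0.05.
Since p = 0.4359 > α = 0.05, fail to reject H₀.
There is insufficient evidence to reject the null hypothesis; the result is not statistically significant at the 0.05 level.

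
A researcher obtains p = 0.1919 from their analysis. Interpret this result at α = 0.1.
Since p = 0.1919 > α = 0.1, fail to reject H₀.
There is insufficient evidence to reject the null hypothesis; the result is not statistically significant at the 0.1 level.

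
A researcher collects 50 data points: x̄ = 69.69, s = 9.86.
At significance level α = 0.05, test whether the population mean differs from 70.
One-sample t-test:
H₀: μ = 70
H₁: μ ≠ 70
df = n - 1 = 49
t = (x̄ - μ₀) / (s/√n) = (69.69 - 70) / (9.86/√50) = -0.222
p-value = 0.8250

Since p-value > α = 0.05, we fail to reject H₀.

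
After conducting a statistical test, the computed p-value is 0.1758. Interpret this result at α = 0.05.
Since p = 0.1758 > α = 0.05, fail to reject H₀.
There is insufficient evidence to reject the null hypothesis; the result is not statistically significant at the 0.05 level.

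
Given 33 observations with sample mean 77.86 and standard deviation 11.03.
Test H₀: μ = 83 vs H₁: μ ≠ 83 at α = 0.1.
One-sample t-test:
H₀: μ = 83
H₁: μ ≠ 83
df = n - 1 = 32
t = (x̄ - μ₀) / (s/√n) = (77.86 - 83) / (11.03/√33) = -2.677
p-value = 0.0116

Since p-value < α = 0.1, we reject H₀.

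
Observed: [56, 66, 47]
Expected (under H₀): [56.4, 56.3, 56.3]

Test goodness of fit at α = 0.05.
Chi-square goodness of fit test:
H₀: observed counts match expected distribution
H₁: observed counts differ from expected distribution
df = k - 1 = 2
χ² = Σ(O - E)²/E
   = (56 - 56.4)²/56.4 + (66 - 56.3)²/56.3 + (47 - 56.3)²/56.3
   = 0.003 + 1.671 + 1.536
   = 3.21
p-value = 0.2009

Since p-value > α = 0.05, we fail to reject H₀.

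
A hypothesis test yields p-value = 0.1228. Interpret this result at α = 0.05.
Since p = 0.1228 > α = 0.05, fail to reject H₀.
There is insufficient evidence to reject the null hypothesis; the result is not statistically significant at the 0.05 level.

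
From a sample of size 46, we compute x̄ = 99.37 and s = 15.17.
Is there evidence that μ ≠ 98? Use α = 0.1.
One-sample t-test:
H₀: μ = 98
H₁: μ ≠ 98
df = n - 1 = 45
t = (x̄ - μ₀) / (s/√n) = (99.37 - 98) / (15.17/√46) = 0.613
p-value = 0.5433

Since p-value > α = 0.1, we fail to reject H₀.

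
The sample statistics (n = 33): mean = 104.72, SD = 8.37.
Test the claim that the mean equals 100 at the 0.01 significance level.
One-sample t-test:
H₀: μ = 100
H₁: μ ≠ 100
df = n - 1 = 32
t = (x̄ - μ₀) / (s/√n) = (104.72 - 100) / (8.37/√33) = 3.239
p-value = 0.0028

Since p-value < α = 0.01, we reject H₀.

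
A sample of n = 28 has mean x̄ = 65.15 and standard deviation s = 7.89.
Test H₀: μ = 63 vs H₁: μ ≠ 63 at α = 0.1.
One-sample t-test:
H₀: μ = 63
H₁: μ ≠ 63
df = n - 1 = 27
t = (x̄ - μ₀) / (s/√n) = (65.15 - 63) / (7.89/√28) = 1.442
p-value = 0.1608

Since p-value > α = 0.1, we fail to reject H₀.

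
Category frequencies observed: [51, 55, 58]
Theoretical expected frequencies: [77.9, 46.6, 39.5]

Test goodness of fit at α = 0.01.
Chi-square goodness of fit test:
H₀: observed counts match expected distribution
H₁: observed counts differ from expected distribution
df = k - 1 = 2
χ² = Σ(O - E)²/E
   = (51 - 77.9)²/77.9 + (55 - 46.6)²/46.6 + (58 - 39.5)²/39.5
   = 9.289 + 1.514 + 8.665
   = 19.47
p-value = 0.0001

Since p-value < α = 0.01, we reject H₀.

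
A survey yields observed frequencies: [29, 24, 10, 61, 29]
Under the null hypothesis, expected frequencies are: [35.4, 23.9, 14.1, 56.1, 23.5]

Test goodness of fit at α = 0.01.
Chi-square goodness of fit test:
H₀: observed counts match expected distribution
H₁: observed counts differ from expected distribution
df = k - 1 = 4
χ² = Σ(O - E)²/E
   = (29 - 35.4)²/35.4 + (24 - 23.9)²/23.9 + (10 - 14.1)²/14.1 + (61 - 56.1)²/56.1 + (29 - 23.5)²/23.5
   = 1.157 + 0.000 + 1.192 + 0.428 + 1.287
   = 4.06
p-value = 0.3973

Since p-value > α = 0.01, we fail to reject H₀.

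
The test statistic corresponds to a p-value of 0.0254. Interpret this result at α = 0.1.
Since p = 0.0254 < α = 0.1, reject H₀.
There is sufficient evidence to reject the null hypothesis; the result is statistically significant at the 0.1 level.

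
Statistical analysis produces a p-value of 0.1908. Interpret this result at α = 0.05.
Since p = 0.1908 > α = 0.05, fail to reject H₀.
There is insufficient evidence to reject the null hypothesis; the result is not statistically significant at the 0.05 level.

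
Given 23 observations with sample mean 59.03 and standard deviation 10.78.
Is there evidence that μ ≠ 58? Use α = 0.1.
One-sample t-test:
H₀: μ = 58
H₁: μ ≠ 58
df = n - 1 = 22
t = (x̄ - μ₀) / (s/√n) = (59.03 - 58) / (10.78/√23) = 0.458
p-value = 0.6513

Since p-value > α = 0.1, we fail to reject H₀.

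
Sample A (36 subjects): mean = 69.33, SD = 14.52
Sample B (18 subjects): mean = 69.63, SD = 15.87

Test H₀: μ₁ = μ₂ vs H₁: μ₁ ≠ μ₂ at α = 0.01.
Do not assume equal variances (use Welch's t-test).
Welch's two-sample t-test:
H₀: μ₁ = μ₂
H₁: μ₁ ≠ μ₂
s₁²/n₁ = 14.52²/36 = 5.8564,  s₂²/n₂ = 15.87²/18 = 13.9920
SE = √(s₁²/n₁ + s₂²/n₂) = √(5.8564 + 13.9920) = 4.4552
df (Welch-Satterthwaite) = (s₁²/n₁ + s₂²/n₂)² / [(s₁²/n₁)²/(n₁-1) + (s₂²/n₂)²/(n₂-1)] ≈ 31.53
t = (x̄₁ - x̄₂) / SE = (69.33 - 69.63) / 4.4552 = -0.30 / 4.4552 = -0.067
p-value = 0.9467

Since p-value > α = 0.01, we fail to reject H₀.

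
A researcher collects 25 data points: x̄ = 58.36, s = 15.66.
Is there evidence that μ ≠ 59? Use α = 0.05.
One-sample t-test:
H₀: μ = 59
H₁: μ ≠ 59
df = n - 1 = 24
t = (x̄ - μ₀) / (s/√n) = (58.36 - 59) / (15.66/√25) = -0.204
p-value = 0.8398

Since p-value > α = 0.05, we fail to reject H₀.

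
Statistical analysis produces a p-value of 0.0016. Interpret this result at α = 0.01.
Since p = 0.0016 < α = 0.01, reject H₀.
There is sufficient evidence to reject the null hypothesis; the result is statistically significant at the 0.01 level.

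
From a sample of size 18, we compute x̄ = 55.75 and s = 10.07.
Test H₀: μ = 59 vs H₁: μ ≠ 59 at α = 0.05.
One-sample t-test:
H₀: μ = 59
H₁: μ ≠ 59
df = n - 1 = 17
t = (x̄ - μ₀) / (s/√n) = (55.75 - 59) / (10.07/√18) = -1.369
p-value = 0.1887

Since p-value > α = 0.05, we fail to reject H₀.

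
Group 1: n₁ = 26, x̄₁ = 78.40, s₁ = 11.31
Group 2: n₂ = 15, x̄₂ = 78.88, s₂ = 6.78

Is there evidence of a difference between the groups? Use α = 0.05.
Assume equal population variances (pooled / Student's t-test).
Student's two-sample t-test (equal variances):
H₀: μ₁ = μ₂
H₁: μ₁ ≠ μ₂
df = n₁ + n₂ - 2 = 39
Pooled variance s_p² = [(n₁-1)s₁² + (n₂-1)s₂²] / (n₁ + n₂ - 2) = [(25)(11.31²) + (14)(6.78²)] / 39 = 98.4990
SE = √(s_p²(1/n₁ + 1/n₂)) = √(98.4990 × (1/26 + 1/15)) = 3.2179
t = (x̄₁ - x̄₂) / SE = (78.40 - 78.88) / 3.2179 = -0.48 / 3.2179 = -0.149
p-value = 0.8822

Since p-value > α = 0.05, we fail to reject H₀.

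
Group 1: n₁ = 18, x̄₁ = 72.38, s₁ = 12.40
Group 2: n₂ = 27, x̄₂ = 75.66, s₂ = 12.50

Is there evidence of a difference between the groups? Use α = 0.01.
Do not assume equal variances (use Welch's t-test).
Welch's two-sample t-test:
H₀: μ₁ = μ₂
H₁: μ₁ ≠ μ₂
s₁²/n₁ = 12.40²/18 = 8.5422,  s₂²/n₂ = 12.50²/27 = 5.7870
SE = √(s₁²/n₁ + s₂²/n₂) = √(8.5422 + 5.7870) = 3.7854
df (Welch-Satterthwaite) = (s₁²/n₁ + s₂²/n₂)² / [(s₁²/n₁)²/(n₁-1) + (s₂²/n₂)²/(n₂-1)] ≈ 36.79
t = (x̄₁ - x̄₂) / SE = (72.38 - 75.66) / 3.7854 = -3.28 / 3.7854 = -0.866
p-value = 0.3918

Since p-value > α = 0.01, we fail to reject H₀.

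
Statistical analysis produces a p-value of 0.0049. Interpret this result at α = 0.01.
Since p = 0.0049 < α = 0.01, reject H₀.
There is sufficient evidence to reject the null hypothesis; the result is statistically significant at the 0.01 level.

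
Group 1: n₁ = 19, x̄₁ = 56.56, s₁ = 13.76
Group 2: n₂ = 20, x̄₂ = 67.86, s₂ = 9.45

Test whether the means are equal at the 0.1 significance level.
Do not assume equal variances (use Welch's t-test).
Welch's two-sample t-test:
H₀: μ₁ = μ₂
H₁: μ₁ ≠ μ₂
s₁²/n₁ = 13.76²/19 = 9.9651,  s₂²/n₂ = 9.45²/20 = 4.4651
SE = √(s₁²/n₁ + s₂²/n₂) = √(9.9651 + 4.4651) = 3.7987
df (Welch-Satterthwaite) = (s₁²/n₁ + s₂²/n₂)² / [(s₁²/n₁)²/(n₁-1) + (s₂²/n₂)²/(n₂-1)] ≈ 31.71
t = (x̄₁ - x̄₂) / SE = (56.56 - 67.86) / 3.7987 = -11.30 / 3.7987 = -2.975
p-value = 0.0056

Since p-value < α = 0.1, we reject H₀.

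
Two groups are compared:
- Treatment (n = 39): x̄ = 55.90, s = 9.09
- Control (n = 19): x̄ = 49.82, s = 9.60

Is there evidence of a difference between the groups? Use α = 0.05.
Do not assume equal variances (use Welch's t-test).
Welch's two-sample t-test:
H₀: μ₁ = μ₂
H₁: μ₁ ≠ μ₂
s₁²/n₁ = 9.09²/39 = 2.1187,  s₂²/n₂ = 9.60²/19 = 4.8505
SE = √(s₁²/n₁ + s₂²/n₂) = √(2.1187 + 4.8505) = 2.6399
df (Welch-Satterthwaite) = (s₁²/n₁ + s₂²/n₂)² / [(s₁²/n₁)²/(n₁-1) + (s₂²/n₂)²/(n₂-1)] ≈ 34.08
t = (x̄₁ - x̄₂) / SE = (55.90 - 49.82) / 2.6399 = 6.08 / 2.6399 = 2.303
p-value = 0.0275

Since p-value < α = 0.05, we reject H₀.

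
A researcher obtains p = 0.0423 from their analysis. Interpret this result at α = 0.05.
Since p = 0.0423 < α = 0.05, reject H₀.
There is sufficient evidence to reject the null hypothesis; the result is statistically significant at the 0.05 level.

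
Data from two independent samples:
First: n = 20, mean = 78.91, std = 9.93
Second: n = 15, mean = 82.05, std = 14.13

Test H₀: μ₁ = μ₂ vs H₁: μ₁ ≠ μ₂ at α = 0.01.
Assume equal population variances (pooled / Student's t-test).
Student's two-sample t-test (equal variances):
H₀: μ₁ = μ₂
H₁: μ₁ ≠ μ₂
df = n₁ + n₂ - 2 = 33
Pooled variance s_p² = [(n₁-1)s₁² + (n₂-1)s₂²] / (n₁ + n₂ - 2) = [(19)(9.93²) + (14)(14.13²)] / 33 = 141.4754
SE = √(s_p²(1/n₁ + 1/n₂)) = √(141.4754 × (1/20 + 1/15)) = 4.0627
t = (x̄₁ - x̄₂) / SE = (78.91 - 82.05) / 4.0627 = -3.14 / 4.0627 = -0.773
p-value = 0.4451

Since p-value > α = 0.01, we fail to reject H₀.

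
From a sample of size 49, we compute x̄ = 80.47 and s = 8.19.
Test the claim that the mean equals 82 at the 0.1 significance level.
One-sample t-test:
H₀: μ = 82
H₁: μ ≠ 82
df = n - 1 = 48
t = (x̄ - μ₀) / (s/√n) = (80.47 - 82) / (8.19/√49) = -1.308
p-value = 0.1972

Since p-value > α = 0.1, we fail to reject H₀.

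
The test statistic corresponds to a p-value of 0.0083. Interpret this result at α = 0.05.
Since p = 0.0083 < α = 0.05, reject H₀.
There is sufficient evidence to reject the null hypothesis; the result is statistically significant at the 0.05 level.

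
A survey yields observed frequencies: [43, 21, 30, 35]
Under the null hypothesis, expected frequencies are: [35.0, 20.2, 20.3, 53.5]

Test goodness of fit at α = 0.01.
Chi-square goodness of fit test:
H₀: observed counts match expected distribution
H₁: observed counts differ from expected distribution
df = k - 1 = 3
χ² = Σ(O - E)²/E
   = (43 - 35.0)²/35.0 + (21 - 20.2)²/20.2 + (30 - 20.3)²/20.3 + (35 - 53.5)²/53.5
   = 1.829 + 0.032 + 4.635 + 6.397
   = 12.89
p-value = 0.0049

Since p-value < α = 0.01, we reject H₀.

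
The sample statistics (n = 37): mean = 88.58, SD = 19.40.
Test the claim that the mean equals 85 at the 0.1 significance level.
One-sample t-test:
H₀: μ = 85
H₁: μ ≠ 85
df = n - 1 = 36
t = (x̄ - μ₀) / (s/√n) = (88.58 - 85) / (19.40/√37) = 1.122
p-value = 0.2691

Since p-value > α = 0.1, we fail to reject H₀.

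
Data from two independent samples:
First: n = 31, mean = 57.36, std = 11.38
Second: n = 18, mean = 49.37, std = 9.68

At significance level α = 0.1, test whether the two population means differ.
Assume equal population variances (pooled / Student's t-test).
Student's two-sample t-test (equal variances):
H₀: μ₁ = μ₂
H₁: μ₁ ≠ μ₂
df = n₁ + n₂ - 2 = 47
Pooled variance s_p² = [(n₁-1)s₁² + (n₂-1)s₂²] / (n₁ + n₂ - 2) = [(30)(11.38²) + (17)(9.68²)] / 47 = 116.5547
SE = √(s_p²(1/n₁ + 1/n₂)) = √(116.5547 × (1/31 + 1/18)) = 3.1992
t = (x̄₁ - x̄₂) / SE = (57.36 - 49.37) / 3.1992 = 7.99 / 3.1992 = 2.497
p-value = 0.0161

Since p-value < α = 0.1, we reject H₀.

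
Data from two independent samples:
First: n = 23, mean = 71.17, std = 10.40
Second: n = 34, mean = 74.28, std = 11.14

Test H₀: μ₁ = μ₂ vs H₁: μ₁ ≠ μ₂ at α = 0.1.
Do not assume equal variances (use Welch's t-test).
Welch's two-sample t-test:
H₀: μ₁ = μ₂
H₁: μ₁ ≠ μ₂
s₁²/n₁ = 10.40²/23 = 4.7026,  s₂²/n₂ = 11.14²/34 = 3.6500
SE = √(s₁²/n₁ + s₂²/n₂) = √(4.7026 + 3.6500) = 2.8901
df (Welch-Satterthwaite) = (s₁²/n₁ + s₂²/n₂)² / [(s₁²/n₁)²/(n₁-1) + (s₂²/n₂)²/(n₂-1)] ≈ 49.52
t = (x̄₁ - x̄₂) / SE = (71.17 - 74.28) / 2.8901 = -3.11 / 2.8901 = -1.076
p-value = 0.2871

Since p-value > α = 0.1, we fail to reject H₀.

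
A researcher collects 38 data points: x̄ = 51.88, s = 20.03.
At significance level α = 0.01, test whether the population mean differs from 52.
One-sample t-test:
H₀: μ = 52
H₁: μ ≠ 52
df = n - 1 = 37
t = (x̄ - μ₀) / (s/√n) = (51.88 - 52) / (20.03/√38) = -0.037
p-value = 0.9707

Since p-value > α = 0.01, we fail to reject H₀.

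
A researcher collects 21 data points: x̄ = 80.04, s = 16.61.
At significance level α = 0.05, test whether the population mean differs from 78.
One-sample t-test:
H₀: μ = 78
H₁: μ ≠ 78
df = n - 1 = 20
t = (x̄ - μ₀) / (s/√n) = (80.04 - 78) / (16.61/√21) = 0.563
p-value = 0.5798

Since p-value > α = 0.05, we fail to reject H₀.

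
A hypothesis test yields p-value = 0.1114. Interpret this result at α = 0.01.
Since p = 0.1114 > α = 0.01, fail to reject H₀.
There is insufficient evidence to reject the null hypothesis; the result is not statistically significant at the 0.01 level.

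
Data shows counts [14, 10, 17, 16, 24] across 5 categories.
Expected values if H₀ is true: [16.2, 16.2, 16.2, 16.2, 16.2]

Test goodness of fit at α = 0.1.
Chi-square goodness of fit test:
H₀: observed counts match expected distribution
H₁: observed counts differ from expected distribution
df = k - 1 = 4
χ² = Σ(O - E)²/E
   = (14 - 16.2)²/16.2 + (10 - 16.2)²/16.2 + (17 - 16.2)²/16.2 + (16 - 16.2)²/16.2 + (24 - 16.2)²/16.2
   = 0.299 + 2.373 + 0.040 + 0.002 + 3.756
   = 6.47
p-value = 0.1667

Since p-value > α = 0.1, we fail to reject H₀.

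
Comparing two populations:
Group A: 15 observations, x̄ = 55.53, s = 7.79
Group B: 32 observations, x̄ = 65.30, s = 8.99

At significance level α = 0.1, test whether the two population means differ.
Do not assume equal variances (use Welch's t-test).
Welch's two-sample t-test:
H₀: μ₁ = μ₂
H₁: μ₁ ≠ μ₂
s₁²/n₁ = 7.79²/15 = 4.0456,  s₂²/n₂ = 8.99²/32 = 2.5256
SE = √(s₁²/n₁ + s₂²/n₂) = √(4.0456 + 2.5256) = 2.5634
df (Welch-Satterthwaite) = (s₁²/n₁ + s₂²/n₂)² / [(s₁²/n₁)²/(n₁-1) + (s₂²/n₂)²/(n₂-1)] ≈ 31.41
t = (x̄₁ - x̄₂) / SE = (55.53 - 65.30) / 2.5634 = -9.77 / 2.5634 = -3.811
p-value = 0.0006

Since p-value < α = 0.1, we reject H₀.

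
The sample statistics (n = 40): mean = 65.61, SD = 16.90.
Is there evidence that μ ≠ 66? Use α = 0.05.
One-sample t-test:
H₀: μ = 66
H₁: μ ≠ 66
df = n - 1 = 39
t = (x̄ - μ₀) / (s/√n) = (65.61 - 66) / (16.90/√40) = -0.146
p-value = 0.8847

Since p-value > α = 0.05, we fail to reject H₀.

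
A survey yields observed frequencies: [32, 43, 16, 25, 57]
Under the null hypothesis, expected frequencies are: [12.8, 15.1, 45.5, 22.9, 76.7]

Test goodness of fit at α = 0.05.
Chi-square goodness of fit test:
H₀: observed counts match expected distribution
H₁: observed counts differ from expected distribution
df = k - 1 = 4
χ² = Σ(O - E)²/E
   = (32 - 12.8)²/12.8 + (43 - 15.1)²/15.1 + (16 - 45.5)²/45.5 + (25 - 22.9)²/22.9 + (57 - 76.7)²/76.7
   = 28.800 + 51.550 + 19.126 + 0.193 + 5.060
   = 104.73
p-value < 0.0001

Since p-value < α = 0.05, we reject H₀.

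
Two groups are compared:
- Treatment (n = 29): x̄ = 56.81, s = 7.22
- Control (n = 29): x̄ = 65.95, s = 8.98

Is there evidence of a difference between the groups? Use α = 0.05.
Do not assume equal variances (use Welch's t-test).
Welch's two-sample t-test:
H₀: μ₁ = μ₂
H₁: μ₁ ≠ μ₂
s₁²/n₁ = 7.22²/29 = 1.7975,  s₂²/n₂ = 8.98²/29 = 2.7807
SE = √(s₁²/n₁ + s₂²/n₂) = √(1.7975 + 2.7807) = 2.1397
df (Welch-Satterthwaite) = (s₁²/n₁ + s₂²/n₂)² / [(s₁²/n₁)²/(n₁-1) + (s₂²/n₂)²/(n₂-1)] ≈ 53.53
t = (x̄₁ - x̄₂) / SE = (56.81 - 65.95) / 2.1397 = -9.14 / 2.1397 = -4.272
p-value = 0.0001

Since p-value < α = 0.05, we reject H₀.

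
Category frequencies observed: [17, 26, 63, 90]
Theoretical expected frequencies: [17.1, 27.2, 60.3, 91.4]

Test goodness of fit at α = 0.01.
Chi-square goodness of fit test:
H₀: observed counts match expected distribution
H₁: observed counts differ from expected distribution
df = k - 1 = 3
χ² = Σ(O - E)²/E
   = (17 - 17.1)²/17.1 + (26 - 27.2)²/27.2 + (63 - 60.3)²/60.3 + (90 - 91.4)²/91.4
   = 0.001 + 0.053 + 0.121 + 0.021
   = 0.20
p-value = 0.9783

Since p-value > α = 0.01, we fail to reject H₀.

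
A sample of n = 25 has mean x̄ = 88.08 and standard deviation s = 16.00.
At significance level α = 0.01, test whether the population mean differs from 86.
One-sample t-test:
H₀: μ = 86
H₁: μ ≠ 86
df = n - 1 = 24
t = (x̄ - μ₀) / (s/√n) = (88.08 - 86) / (16.00/√25) = 0.650
p-value = 0.5219

Since p-value > α = 0.01, we fail to reject H₀.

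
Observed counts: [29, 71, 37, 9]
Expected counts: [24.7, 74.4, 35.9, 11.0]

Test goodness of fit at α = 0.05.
Chi-square goodness of fit test:
H₀: observed counts match expected distribution
H₁: observed counts differ from expected distribution
df = k - 1 = 3
χ² = Σ(O - E)²/E
   = (29 - 24.7)²/24.7 + (71 - 74.4)²/74.4 + (37 - 35.9)²/35.9 + (9 - 11.0)²/11.0
   = 0.749 + 0.155 + 0.034 + 0.364
   = 1.30
p-value = 0.7288

Since p-value > α = 0.05, we fail to reject H₀.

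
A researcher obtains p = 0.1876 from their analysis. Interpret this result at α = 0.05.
Since p = 0.1876 > α = 0.05, fail to reject H₀.
There is insufficient evidence to reject the null hypothesis; the result is not statistically significant at the 0.05 level.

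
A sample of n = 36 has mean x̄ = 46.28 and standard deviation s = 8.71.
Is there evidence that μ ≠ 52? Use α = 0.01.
One-sample t-test:
H₀: μ = 52
H₁: μ ≠ 52
df = n - 1 = 35
t = (x̄ - μ₀) / (s/√n) = (46.28 - 52) / (8.71/√36) = -3.940
p-value = 0.0004

Since p-value < α = 0.01, we reject H₀.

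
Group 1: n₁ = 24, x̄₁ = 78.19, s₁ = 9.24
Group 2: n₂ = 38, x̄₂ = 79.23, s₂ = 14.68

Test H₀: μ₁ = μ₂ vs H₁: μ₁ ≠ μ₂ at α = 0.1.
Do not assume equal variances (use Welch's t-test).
Welch's two-sample t-test:
H₀: μ₁ = μ₂
H₁: μ₁ ≠ μ₂
s₁²/n₁ = 9.24²/24 = 3.5574,  s₂²/n₂ = 14.68²/38 = 5.6711
SE = √(s₁²/n₁ + s₂²/n₂) = √(3.5574 + 5.6711) = 3.0378
df (Welch-Satterthwaite) = (s₁²/n₁ + s₂²/n₂)² / [(s₁²/n₁)²/(n₁-1) + (s₂²/n₂)²/(n₂-1)] ≈ 60.00
t = (x̄₁ - x̄₂) / SE = (78.19 - 79.23) / 3.0378 = -1.04 / 3.0378 = -0.342
p-value = 0.7333

Since p-value > α = 0.1, we fail to reject H₀.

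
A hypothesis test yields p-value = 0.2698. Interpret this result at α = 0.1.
Since p = 0.2698 > α = 0.1, fail to reject H₀.
There is insufficient evidence to reject the null hypothesis; the result is not statistically significant at the 0.1 level.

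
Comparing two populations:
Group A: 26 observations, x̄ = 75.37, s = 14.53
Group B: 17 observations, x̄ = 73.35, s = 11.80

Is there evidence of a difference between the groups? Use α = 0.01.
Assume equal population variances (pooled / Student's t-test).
Student's two-sample t-test (equal variances):
H₀: μ₁ = μ₂
H₁: μ₁ ≠ μ₂
df = n₁ + n₂ - 2 = 41
Pooled variance s_p² = [(n₁-1)s₁² + (n₂-1)s₂²] / (n₁ + n₂ - 2) = [(25)(14.53²) + (16)(11.80²)] / 41 = 183.0698
SE = √(s_p²(1/n₁ + 1/n₂)) = √(183.0698 × (1/26 + 1/17)) = 4.2202
t = (x̄₁ - x̄₂) / SE = (75.37 - 73.35) / 4.2202 = 2.02 / 4.2202 = 0.479
p-value = 0.6347

Since p-value > α = 0.01, we fail to reject H₀.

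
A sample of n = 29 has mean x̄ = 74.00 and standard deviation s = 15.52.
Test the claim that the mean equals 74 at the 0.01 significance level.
One-sample t-test:
H₀: μ = 74
H₁: μ ≠ 74
df = n - 1 = 28
t = (x̄ - μ₀) / (s/√n) = (74.00 - 74) / (15.52/√29) = 0.000
p-value = 1.0000

Since p-value > α = 0.01, we fail to reject H₀.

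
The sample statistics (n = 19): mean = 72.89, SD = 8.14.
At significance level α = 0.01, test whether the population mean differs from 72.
One-sample t-test:
H₀: μ = 72
H₁: μ ≠ 72
df = n - 1 = 18
t = (x̄ - μ₀) / (s/√n) = (72.89 - 72) / (8.14/√19) = 0.477
p-value = 0.6394

Since p-value > α = 0.01, we fail to reject H₀.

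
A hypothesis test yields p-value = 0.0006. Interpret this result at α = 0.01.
Since p = 0.0006 < α = 0.01, reject H₀.
There is sufficient evidence to reject the null hypothesis; the result is statistically significant at the 0.01 level.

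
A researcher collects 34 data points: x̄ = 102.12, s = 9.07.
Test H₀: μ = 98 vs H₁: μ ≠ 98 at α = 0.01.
One-sample t-test:
H₀: μ = 98
H₁: μ ≠ 98
df = n - 1 = 33
t = (x̄ - μ₀) / (s/√n) = (102.12 - 98) / (9.07/√34) = 2.649
p-value = 0.0123

Since p-value > α = 0.01, we fail to reject H₀.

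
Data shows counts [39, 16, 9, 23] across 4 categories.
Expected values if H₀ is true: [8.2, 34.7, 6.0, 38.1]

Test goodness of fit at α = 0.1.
Chi-square goodness of fit test:
H₀: observed counts match expected distribution
H₁: observed counts differ from expected distribution
df = k - 1 = 3
χ² = Σ(O - E)²/E
   = (39 - 8.2)²/8.2 + (16 - 34.7)²/34.7 + (9 - 6.0)²/6.0 + (23 - 38.1)²/38.1
   = 115.688 + 10.078 + 1.500 + 5.985
   = 133.25
p-value < 0.0001

Since p-value < α = 0.1, we reject H₀.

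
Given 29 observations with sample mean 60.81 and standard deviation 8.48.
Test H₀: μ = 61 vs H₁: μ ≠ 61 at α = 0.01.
One-sample t-test:
H₀: μ = 61
H₁: μ ≠ 61
df = n - 1 = 28
t = (x̄ - μ₀) / (s/√n) = (60.81 - 61) / (8.48/√29) = -0.121
p-value = 0.9048

Since p-value > α = 0.01, we fail to reject H₀.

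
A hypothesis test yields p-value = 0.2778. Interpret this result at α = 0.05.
Since p = 0.2778 > α = 0.05, fail to reject H₀.
There is insufficient evidence to reject the null hypothesis; the result is not statistically significant at the 0.05 level.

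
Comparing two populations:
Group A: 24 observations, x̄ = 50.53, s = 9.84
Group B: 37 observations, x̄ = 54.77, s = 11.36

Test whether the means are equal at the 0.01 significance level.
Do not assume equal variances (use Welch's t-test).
Welch's two-sample t-test:
H₀: μ₁ = μ₂
H₁: μ₁ ≠ μ₂
s₁²/n₁ = 9.84²/24 = 4.0344,  s₂²/n₂ = 11.36²/37 = 3.4878
SE = √(s₁²/n₁ + s₂²/n₂) = √(4.0344 + 3.4878) = 2.7427
df (Welch-Satterthwaite) = (s₁²/n₁ + s₂²/n₂)² / [(s₁²/n₁)²/(n₁-1) + (s₂²/n₂)²/(n₂-1)] ≈ 54.12
t = (x̄₁ - x̄₂) / SE = (50.53 - 54.77) / 2.7427 = -4.24 / 2.7427 = -1.546
p-value = 0.1279

Since p-value > α = 0.01, we fail to reject H₀.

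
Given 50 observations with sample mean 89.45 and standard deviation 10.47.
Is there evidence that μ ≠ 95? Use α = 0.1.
One-sample t-test:
H₀: μ = 95
H₁: μ ≠ 95
df = n - 1 = 49
t = (x̄ - μ₀) / (s/√n) = (89.45 - 95) / (10.47/√50) = -3.748
p-value = 0.0005

Since p-value < α = 0.1, we reject H₀.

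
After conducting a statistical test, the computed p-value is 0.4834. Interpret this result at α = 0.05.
Since p = 0.4834 > α = 0.05, fail to reject H₀.
There is insufficient evidence to reject the null hypothesis; the result is not statistically significant at the 0.05 level.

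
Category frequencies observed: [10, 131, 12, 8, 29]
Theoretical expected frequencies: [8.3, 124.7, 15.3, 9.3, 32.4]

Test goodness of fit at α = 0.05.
Chi-square goodness of fit test:
H₀: observed counts match expected distribution
H₁: observed counts differ from expected distribution
df = k - 1 = 4
χ² = Σ(O - E)²/E
   = (10 - 8.3)²/8.3 + (131 - 124.7)²/124.7 + (12 - 15.3)²/15.3 + (8 - 9.3)²/9.3 + (29 - 32.4)²/32.4
   = 0.348 + 0.318 + 0.712 + 0.182 + 0.357
   = 1.92
p-value = 0.7511

Since p-value > α = 0.05, we fail to reject H₀.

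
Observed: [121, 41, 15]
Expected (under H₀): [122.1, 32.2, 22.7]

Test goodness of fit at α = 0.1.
Chi-square goodness of fit test:
H₀: observed counts match expected distribution
H₁: observed counts differ from expected distribution
df = k - 1 = 2
χ² = Σ(O - E)²/E
   = (121 - 122.1)²/122.1 + (41 - 32.2)²/32.2 + (15 - 22.7)²/22.7
   = 0.010 + 2.405 + 2.612
   = 5.03
p-value = 0.0810

Since p-value < α = 0.1, we reject H₀.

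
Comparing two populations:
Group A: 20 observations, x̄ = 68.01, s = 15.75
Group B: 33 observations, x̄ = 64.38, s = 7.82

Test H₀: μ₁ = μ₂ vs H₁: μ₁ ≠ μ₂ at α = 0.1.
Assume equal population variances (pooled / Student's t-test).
Student's two-sample t-test (equal variances):
H₀: μ₁ = μ₂
H₁: μ₁ ≠ μ₂
df = n₁ + n₂ - 2 = 51
Pooled variance s_p² = [(n₁-1)s₁² + (n₂-1)s₂²] / (n₁ + n₂ - 2) = [(19)(15.75²) + (32)(7.82²)] / 51 = 130.7856
SE = √(s_p²(1/n₁ + 1/n₂)) = √(130.7856 × (1/20 + 1/33)) = 3.2408
t = (x̄₁ - x̄₂) / SE = (68.01 - 64.38) / 3.2408 = 3.63 / 3.2408 = 1.120
p-value = 0.2679

Since p-value > α = 0.1, we fail to reject H₀.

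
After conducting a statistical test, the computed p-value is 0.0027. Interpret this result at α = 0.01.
Since p = 0.0027 < α = 0.01, reject H₀.
There is sufficient evidence to reject the null hypothesis; the result is statistically significant at the 0.01 level.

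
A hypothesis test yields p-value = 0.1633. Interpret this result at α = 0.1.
Since p = 0.1633 > α = 0.1, fail to reject H₀.
There is insufficient evidence to reject the null hypothesis; the result is not statistically significant at the 0.1 level.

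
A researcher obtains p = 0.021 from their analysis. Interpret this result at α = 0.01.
Since p = 0.021 > α = 0.01, fail to reject H₀.
There is insufficient evidence to reject the null hypothesis; the result is not statistically significant at the 0.01 level.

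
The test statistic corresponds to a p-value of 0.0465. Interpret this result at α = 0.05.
Since p = 0.0465 < α = 0.05, reject H₀.
There is sufficient evidence to reject the null hypothesis; the result is statistically significant at the 0.05 level.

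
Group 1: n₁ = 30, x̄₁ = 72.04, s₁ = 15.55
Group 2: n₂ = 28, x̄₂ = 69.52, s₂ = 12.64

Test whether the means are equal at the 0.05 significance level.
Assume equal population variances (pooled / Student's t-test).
Student's two-sample t-test (equal variances):
H₀: μ₁ = μ₂
H₁: μ₁ ≠ μ₂
df = n₁ + n₂ - 2 = 56
Pooled variance s_p² = [(n₁-1)s₁² + (n₂-1)s₂²] / (n₁ + n₂ - 2) = [(29)(15.55²) + (27)(12.64²)] / 56 = 202.2509
SE = √(s_p²(1/n₁ + 1/n₂)) = √(202.2509 × (1/30 + 1/28)) = 3.7370
t = (x̄₁ - x̄₂) / SE = (72.04 - 69.52) / 3.7370 = 2.52 / 3.7370 = 0.674
p-value = 0.5029

Since p-value > α = 0.05, we fail to reject H₀.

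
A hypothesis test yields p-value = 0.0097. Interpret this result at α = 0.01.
Since p = 0.0097 < α = 0.01, reject H₀.
There is sufficient evidence to reject the null hypothesis; the result is statistically significant at the 0.01 level.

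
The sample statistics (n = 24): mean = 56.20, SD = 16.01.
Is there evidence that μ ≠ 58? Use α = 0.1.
One-sample t-test:
H₀: μ = 58
H₁: μ ≠ 58
df = n - 1 = 23
t = (x̄ - μ₀) / (s/√n) = (56.20 - 58) / (16.01/√24) = -0.551
p-value = 0.5871

Since p-value > α = 0.1, we fail to reject H₀.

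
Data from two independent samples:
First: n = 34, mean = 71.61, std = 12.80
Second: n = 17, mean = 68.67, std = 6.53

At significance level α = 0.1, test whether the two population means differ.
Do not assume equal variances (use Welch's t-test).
Welch's two-sample t-test:
H₀: μ₁ = μ₂
H₁: μ₁ ≠ μ₂
s₁²/n₁ = 12.80²/34 = 4.8188,  s₂²/n₂ = 6.53²/17 = 2.5083
SE = √(s₁²/n₁ + s₂²/n₂) = √(4.8188 + 2.5083) = 2.7069
df (Welch-Satterthwaite) = (s₁²/n₁ + s₂²/n₂)² / [(s₁²/n₁)²/(n₁-1) + (s₂²/n₂)²/(n₂-1)] ≈ 48.94
t = (x̄₁ - x̄₂) / SE = (71.61 - 68.67) / 2.7069 = 2.94 / 2.7069 = 1.086
p-value = 0.2827

Since p-value > α = 0.1, we fail to reject H₀.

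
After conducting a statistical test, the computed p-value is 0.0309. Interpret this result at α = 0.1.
Since p = 0.0309 < α = 0.1, reject H₀.
There is sufficient evidence to reject the null hypothesis; the result is statistically significant at the 0.1 level.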